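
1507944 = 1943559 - 435615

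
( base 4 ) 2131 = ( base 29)5C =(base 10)157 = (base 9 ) 184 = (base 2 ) 10011101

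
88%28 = 4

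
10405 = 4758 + 5647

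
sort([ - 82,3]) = [ - 82, 3 ] 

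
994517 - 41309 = 953208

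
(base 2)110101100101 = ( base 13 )173A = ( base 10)3429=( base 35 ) 2ry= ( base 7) 12666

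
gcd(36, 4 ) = 4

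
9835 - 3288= 6547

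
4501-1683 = 2818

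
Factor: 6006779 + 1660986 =5^1*7^3 * 17^1*263^1 =7667765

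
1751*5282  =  9248782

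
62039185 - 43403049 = 18636136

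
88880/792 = 112+2/9 = 112.22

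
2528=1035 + 1493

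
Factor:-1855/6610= - 371/1322= - 2^(-1)*7^1*53^1*661^( - 1)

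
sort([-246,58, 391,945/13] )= [ -246,58, 945/13, 391] 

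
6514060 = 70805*92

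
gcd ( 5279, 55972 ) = 1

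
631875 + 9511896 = 10143771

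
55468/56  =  990 + 1/2  =  990.50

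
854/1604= 427/802=0.53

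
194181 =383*507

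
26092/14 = 13046/7 = 1863.71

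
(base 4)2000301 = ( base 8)20061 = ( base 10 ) 8241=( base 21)IE9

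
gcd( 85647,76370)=1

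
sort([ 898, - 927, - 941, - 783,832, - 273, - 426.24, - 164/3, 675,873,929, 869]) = [ - 941,-927,-783 , - 426.24, - 273, - 164/3,675,832, 869, 873, 898,  929] 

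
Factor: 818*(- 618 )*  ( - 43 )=2^2*3^1*43^1*103^1*409^1  =  21737532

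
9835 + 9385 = 19220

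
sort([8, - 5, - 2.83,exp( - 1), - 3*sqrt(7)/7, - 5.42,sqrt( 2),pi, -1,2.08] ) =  [ - 5.42, - 5, - 2.83, - 3*sqrt( 7 ) /7, - 1, exp( - 1), sqrt( 2 ),2.08, pi, 8] 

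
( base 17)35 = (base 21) 2E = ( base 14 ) 40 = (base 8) 70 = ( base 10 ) 56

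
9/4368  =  3/1456 = 0.00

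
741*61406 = 45501846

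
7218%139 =129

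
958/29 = 958/29 = 33.03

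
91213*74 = 6749762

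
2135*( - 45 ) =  - 96075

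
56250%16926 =5472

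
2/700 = 1/350  =  0.00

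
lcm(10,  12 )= 60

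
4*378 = 1512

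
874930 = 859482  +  15448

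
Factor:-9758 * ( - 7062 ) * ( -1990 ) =-137132882040 = - 2^3*3^1*5^1*7^1*11^1*17^1*41^1*107^1*199^1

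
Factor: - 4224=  - 2^7 * 3^1*11^1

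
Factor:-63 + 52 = -11^1= -11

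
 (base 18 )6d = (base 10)121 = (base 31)3s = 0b1111001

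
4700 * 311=1461700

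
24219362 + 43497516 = 67716878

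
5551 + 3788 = 9339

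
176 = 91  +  85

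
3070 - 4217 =-1147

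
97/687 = 97/687=0.14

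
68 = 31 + 37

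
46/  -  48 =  - 1+1/24 = - 0.96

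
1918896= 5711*336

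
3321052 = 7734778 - 4413726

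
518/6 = 86 + 1/3 = 86.33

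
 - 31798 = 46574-78372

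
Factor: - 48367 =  - 11^1*4397^1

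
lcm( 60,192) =960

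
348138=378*921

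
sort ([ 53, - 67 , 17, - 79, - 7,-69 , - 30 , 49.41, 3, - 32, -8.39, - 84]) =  [ -84,-79, - 69 , - 67 , - 32 , - 30,-8.39,-7,3,17,  49.41,53]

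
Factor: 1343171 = 107^1*12553^1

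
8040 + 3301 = 11341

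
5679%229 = 183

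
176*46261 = 8141936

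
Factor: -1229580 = -2^2*3^5*5^1*11^1* 23^1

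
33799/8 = 4224 + 7/8 = 4224.88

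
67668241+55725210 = 123393451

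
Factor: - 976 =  - 2^4 * 61^1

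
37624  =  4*9406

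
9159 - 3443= 5716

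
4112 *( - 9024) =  - 37106688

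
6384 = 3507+2877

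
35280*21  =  740880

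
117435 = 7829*15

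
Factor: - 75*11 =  -3^1*5^2*11^1= -825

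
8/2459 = 8/2459 = 0.00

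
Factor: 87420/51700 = 93/55 = 3^1*5^( - 1 )*11^( - 1 )*31^1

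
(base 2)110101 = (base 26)21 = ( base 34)1J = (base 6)125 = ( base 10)53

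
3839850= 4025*954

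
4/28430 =2/14215= 0.00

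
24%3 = 0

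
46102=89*518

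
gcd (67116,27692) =28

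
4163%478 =339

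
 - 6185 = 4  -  6189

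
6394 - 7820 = -1426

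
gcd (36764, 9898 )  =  1414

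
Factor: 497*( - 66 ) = - 32802 = -2^1*3^1*7^1*11^1 *71^1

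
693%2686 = 693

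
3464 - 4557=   -  1093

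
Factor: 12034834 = 2^1*7^1*83^1*10357^1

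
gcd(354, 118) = 118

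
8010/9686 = 4005/4843 = 0.83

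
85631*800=68504800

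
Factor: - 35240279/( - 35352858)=2^( - 1) *3^(  -  1 )*41^1*179^ ( - 1)*347^1 * 2477^1*32917^(- 1 )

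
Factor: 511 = 7^1*73^1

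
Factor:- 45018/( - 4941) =2^1*3^( - 2) * 41^1 = 82/9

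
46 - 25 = 21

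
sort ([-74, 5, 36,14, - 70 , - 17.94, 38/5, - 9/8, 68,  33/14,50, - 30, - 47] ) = [ - 74, - 70, - 47,- 30,-17.94,  -  9/8 , 33/14,5,  38/5,14,36,50, 68]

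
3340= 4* 835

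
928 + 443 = 1371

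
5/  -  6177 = - 1  +  6172/6177 = - 0.00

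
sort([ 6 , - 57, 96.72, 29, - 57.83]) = [ - 57.83, - 57, 6 , 29, 96.72] 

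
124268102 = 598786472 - 474518370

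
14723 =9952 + 4771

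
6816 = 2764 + 4052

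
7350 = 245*30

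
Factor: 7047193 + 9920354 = 3^2*17^1*110899^1 = 16967547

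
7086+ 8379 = 15465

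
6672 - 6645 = 27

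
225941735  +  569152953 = 795094688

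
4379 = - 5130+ 9509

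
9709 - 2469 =7240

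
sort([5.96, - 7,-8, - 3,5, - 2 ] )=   [-8,-7, - 3, - 2, 5, 5.96 ] 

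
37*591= 21867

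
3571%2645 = 926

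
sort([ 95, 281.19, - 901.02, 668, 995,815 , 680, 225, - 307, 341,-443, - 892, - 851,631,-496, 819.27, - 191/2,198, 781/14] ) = [ - 901.02, - 892,  -  851, - 496, - 443  , - 307, - 191/2,781/14 , 95 , 198,225,281.19,341, 631,668,  680, 815,819.27, 995]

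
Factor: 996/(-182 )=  - 2^1*3^1*7^( - 1)* 13^(-1)*83^1 = -  498/91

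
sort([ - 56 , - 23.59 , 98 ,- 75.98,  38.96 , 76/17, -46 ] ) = [ - 75.98,  -  56, - 46, - 23.59,76/17,38.96,98]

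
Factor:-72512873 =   -  19^1*3816467^1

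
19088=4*4772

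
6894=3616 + 3278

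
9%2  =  1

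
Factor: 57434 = 2^1 * 13^1*47^2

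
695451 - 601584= 93867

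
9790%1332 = 466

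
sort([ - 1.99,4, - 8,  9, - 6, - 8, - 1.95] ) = [ - 8,-8,-6, - 1.99, - 1.95,4,9]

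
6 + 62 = 68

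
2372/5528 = 593/1382 = 0.43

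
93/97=93/97 = 0.96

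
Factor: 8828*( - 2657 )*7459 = -174958274164 = - 2^2 *2207^1*2657^1*7459^1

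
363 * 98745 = 35844435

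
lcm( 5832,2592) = 23328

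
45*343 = 15435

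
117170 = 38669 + 78501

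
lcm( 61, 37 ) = 2257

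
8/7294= 4/3647=0.00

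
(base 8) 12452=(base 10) 5418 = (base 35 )4ES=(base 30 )60i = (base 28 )6pe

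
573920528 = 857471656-283551128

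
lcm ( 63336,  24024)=696696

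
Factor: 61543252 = 2^2*67^1*229639^1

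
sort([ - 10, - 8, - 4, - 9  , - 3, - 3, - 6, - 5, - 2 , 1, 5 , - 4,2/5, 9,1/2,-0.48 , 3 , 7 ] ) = [ - 10, - 9, - 8, - 6  , - 5,  -  4, - 4,-3, - 3, - 2, - 0.48, 2/5,1/2, 1,3,5,7,9]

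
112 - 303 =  - 191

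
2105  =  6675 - 4570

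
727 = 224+503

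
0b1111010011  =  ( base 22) 20b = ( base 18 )307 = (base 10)979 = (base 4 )33103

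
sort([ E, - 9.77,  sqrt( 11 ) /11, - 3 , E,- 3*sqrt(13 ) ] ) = [ - 3 * sqrt( 13), - 9.77,-3,sqrt(11 ) /11,E,  E]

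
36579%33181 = 3398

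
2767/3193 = 2767/3193 = 0.87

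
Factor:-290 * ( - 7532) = 2184280  =  2^3 * 5^1*7^1*29^1*269^1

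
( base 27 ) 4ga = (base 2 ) 110100011110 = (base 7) 12535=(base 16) D1E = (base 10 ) 3358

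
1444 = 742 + 702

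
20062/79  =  20062/79 = 253.95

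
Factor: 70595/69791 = 5^1*7^1*101^( - 1)*691^( -1 )*2017^1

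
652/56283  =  652/56283 = 0.01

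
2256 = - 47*( - 48) 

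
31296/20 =7824/5 = 1564.80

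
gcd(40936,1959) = 1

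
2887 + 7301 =10188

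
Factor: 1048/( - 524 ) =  - 2 = - 2^1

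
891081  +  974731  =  1865812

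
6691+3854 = 10545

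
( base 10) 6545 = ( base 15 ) 1E15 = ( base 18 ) 123B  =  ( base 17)15B0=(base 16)1991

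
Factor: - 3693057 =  - 3^1*433^1 * 2843^1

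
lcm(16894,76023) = 152046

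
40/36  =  1 + 1/9 = 1.11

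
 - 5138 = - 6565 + 1427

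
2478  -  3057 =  - 579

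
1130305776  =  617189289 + 513116487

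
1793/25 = 71 + 18/25 = 71.72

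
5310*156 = 828360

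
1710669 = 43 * 39783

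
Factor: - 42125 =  - 5^3*337^1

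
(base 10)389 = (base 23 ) GL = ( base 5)3024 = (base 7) 1064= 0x185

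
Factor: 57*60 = 3420 = 2^2*3^2*5^1*19^1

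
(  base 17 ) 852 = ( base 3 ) 10021212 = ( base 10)2399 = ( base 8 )4537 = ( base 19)6c5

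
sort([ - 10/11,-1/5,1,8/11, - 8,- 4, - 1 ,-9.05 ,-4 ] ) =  [-9.05 , - 8, - 4,- 4, - 1, - 10/11, - 1/5,  8/11, 1 ] 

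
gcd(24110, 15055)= 5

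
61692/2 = 30846 = 30846.00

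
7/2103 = 7/2103 = 0.00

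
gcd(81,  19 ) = 1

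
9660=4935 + 4725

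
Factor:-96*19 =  -1824 = - 2^5* 3^1*19^1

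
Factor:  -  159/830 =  - 2^( - 1 )*3^1*5^( - 1 )*53^1 * 83^( - 1 )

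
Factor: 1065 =3^1 * 5^1*71^1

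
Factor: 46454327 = 251^1 * 185077^1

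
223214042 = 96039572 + 127174470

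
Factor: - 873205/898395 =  - 174641/179679 = - 3^ ( - 1)*17^1*101^ ( - 1 )*593^(  -  1 )*10273^1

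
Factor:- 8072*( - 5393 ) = 2^3*1009^1*5393^1 = 43532296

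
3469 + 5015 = 8484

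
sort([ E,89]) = [E, 89]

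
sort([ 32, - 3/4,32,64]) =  [-3/4,32 , 32,64]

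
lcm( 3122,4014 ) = 28098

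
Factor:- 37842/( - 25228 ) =3/2 = 2^( - 1 )*3^1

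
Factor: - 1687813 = - 59^1*28607^1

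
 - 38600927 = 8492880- 47093807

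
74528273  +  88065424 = 162593697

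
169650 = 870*195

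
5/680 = 1/136=0.01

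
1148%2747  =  1148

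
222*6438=1429236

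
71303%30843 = 9617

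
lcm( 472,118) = 472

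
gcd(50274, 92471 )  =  1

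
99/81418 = 99/81418 = 0.00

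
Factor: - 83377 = -7^1 * 43^1 * 277^1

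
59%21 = 17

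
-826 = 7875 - 8701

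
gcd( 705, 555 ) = 15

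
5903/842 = 7 + 9/842 =7.01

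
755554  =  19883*38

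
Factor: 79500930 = 2^1*3^1*5^1*311^1*8521^1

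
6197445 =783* 7915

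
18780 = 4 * 4695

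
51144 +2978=54122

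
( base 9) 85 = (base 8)115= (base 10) 77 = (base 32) 2d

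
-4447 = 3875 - 8322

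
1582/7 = 226 = 226.00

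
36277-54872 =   -  18595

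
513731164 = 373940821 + 139790343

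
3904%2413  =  1491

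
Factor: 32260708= 2^2*19^1*31^1*13693^1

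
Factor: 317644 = 2^2*79411^1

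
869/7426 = 11/94 = 0.12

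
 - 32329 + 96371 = 64042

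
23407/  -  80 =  - 293 + 33/80 = -292.59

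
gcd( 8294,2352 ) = 2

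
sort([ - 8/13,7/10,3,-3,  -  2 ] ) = [ - 3,- 2, - 8/13,7/10,3] 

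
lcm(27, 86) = 2322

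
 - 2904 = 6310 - 9214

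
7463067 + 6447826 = 13910893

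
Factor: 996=2^2 * 3^1*83^1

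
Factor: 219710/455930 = 173/359 = 173^1*359^( - 1)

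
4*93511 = 374044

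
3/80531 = 3/80531 = 0.00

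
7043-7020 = 23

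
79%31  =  17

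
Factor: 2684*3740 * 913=9164840080 = 2^4*5^1*11^3*17^1*61^1*83^1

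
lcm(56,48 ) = 336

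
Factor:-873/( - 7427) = 3^2*7^( - 1)*97^1*1061^(- 1)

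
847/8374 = 847/8374 = 0.10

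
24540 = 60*409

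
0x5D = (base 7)162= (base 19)4H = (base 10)93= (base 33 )2r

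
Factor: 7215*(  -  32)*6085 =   -  1404904800  =  - 2^5*3^1 * 5^2*13^1 * 37^1*1217^1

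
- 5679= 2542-8221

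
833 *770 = 641410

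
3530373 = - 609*( - 5797) 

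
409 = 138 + 271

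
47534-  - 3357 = 50891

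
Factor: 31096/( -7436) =-2^1*11^ ( - 1)*23^1= - 46/11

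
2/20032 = 1/10016 = 0.00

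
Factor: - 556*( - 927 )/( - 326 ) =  - 257706/163  =  - 2^1*3^2*103^1 * 139^1*163^ (  -  1 ) 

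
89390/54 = 44695/27 = 1655.37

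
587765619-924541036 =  - 336775417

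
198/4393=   198/4393 =0.05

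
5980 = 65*92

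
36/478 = 18/239 = 0.08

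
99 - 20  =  79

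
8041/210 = 38 + 61/210 = 38.29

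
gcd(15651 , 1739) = 1739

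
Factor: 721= 7^1* 103^1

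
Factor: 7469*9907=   73995383 = 7^1 *11^1*97^1*9907^1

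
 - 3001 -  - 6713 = 3712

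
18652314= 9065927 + 9586387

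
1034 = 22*47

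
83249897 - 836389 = 82413508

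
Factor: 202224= 2^4*3^1  *  11^1 * 383^1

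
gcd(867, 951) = 3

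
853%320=213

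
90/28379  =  90/28379 = 0.00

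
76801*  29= 2227229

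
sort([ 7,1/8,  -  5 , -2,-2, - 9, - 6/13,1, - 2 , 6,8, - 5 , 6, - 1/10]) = [-9,  -  5, -5, - 2, - 2 , - 2 , - 6/13,-1/10,1/8,1, 6,6, 7,8]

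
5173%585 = 493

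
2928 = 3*976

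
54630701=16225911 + 38404790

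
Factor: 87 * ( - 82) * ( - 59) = 2^1 *3^1*29^1*41^1*59^1 = 420906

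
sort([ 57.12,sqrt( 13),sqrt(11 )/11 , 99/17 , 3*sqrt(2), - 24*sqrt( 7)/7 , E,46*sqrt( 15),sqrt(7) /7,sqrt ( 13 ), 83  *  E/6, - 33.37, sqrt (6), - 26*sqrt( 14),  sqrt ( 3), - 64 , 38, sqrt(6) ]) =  [- 26*sqrt ( 14) , -64, - 33.37, - 24*sqrt(7) /7,sqrt(11) /11,sqrt(7 ) /7,sqrt (3), sqrt(6),sqrt( 6 ), E,sqrt( 13),  sqrt( 13),3*sqrt( 2 ) , 99/17,83*E/6, 38, 57.12,46 *sqrt( 15 )]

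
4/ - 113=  - 1 + 109/113 = -0.04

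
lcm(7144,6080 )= 285760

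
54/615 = 18/205 = 0.09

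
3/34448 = 3/34448  =  0.00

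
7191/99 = 799/11 = 72.64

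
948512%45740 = 33712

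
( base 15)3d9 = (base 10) 879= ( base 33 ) ql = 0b1101101111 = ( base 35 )p4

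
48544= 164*296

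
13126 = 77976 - 64850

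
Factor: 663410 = 2^1*5^1*11^1 * 37^1  *163^1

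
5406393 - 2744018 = 2662375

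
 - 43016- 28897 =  - 71913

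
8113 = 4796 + 3317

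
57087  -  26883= 30204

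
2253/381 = 751/127 = 5.91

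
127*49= 6223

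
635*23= 14605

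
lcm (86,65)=5590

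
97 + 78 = 175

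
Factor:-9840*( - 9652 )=2^6*3^1*5^1*19^1*41^1*127^1 = 94975680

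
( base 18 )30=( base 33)1l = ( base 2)110110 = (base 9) 60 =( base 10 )54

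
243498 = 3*81166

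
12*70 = 840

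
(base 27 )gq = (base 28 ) ga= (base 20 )12i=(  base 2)111001010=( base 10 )458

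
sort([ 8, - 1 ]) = [ - 1, 8]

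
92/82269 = 92/82269 = 0.00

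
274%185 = 89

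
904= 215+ 689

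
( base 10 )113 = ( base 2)1110001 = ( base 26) 49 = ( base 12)95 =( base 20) 5d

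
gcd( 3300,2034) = 6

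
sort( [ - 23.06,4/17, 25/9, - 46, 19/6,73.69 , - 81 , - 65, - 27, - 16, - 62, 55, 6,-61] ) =[ - 81, - 65,-62,  -  61,-46 , -27, - 23.06, - 16, 4/17,25/9, 19/6 , 6, 55, 73.69 ]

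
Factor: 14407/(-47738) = -2^( - 1)*14407^1*23869^(-1)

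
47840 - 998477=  - 950637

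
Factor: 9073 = 43^1*211^1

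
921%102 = 3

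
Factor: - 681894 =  - 2^1*3^2 *43^1*881^1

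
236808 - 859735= - 622927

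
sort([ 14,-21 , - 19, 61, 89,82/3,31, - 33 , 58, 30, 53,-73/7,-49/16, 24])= [ - 33, -21, - 19, -73/7,  -  49/16, 14,24,  82/3,  30,  31, 53, 58 , 61, 89 ] 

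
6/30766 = 3/15383 = 0.00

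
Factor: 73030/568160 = 2^ ( - 4 )*53^( - 1)*109^1 =109/848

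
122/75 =122/75 = 1.63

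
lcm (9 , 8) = 72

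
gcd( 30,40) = 10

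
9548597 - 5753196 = 3795401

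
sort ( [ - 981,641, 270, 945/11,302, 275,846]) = [ - 981,  945/11, 270,275, 302 , 641, 846]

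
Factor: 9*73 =3^2*73^1  =  657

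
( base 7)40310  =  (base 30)ap8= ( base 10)9758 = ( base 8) 23036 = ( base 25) ff8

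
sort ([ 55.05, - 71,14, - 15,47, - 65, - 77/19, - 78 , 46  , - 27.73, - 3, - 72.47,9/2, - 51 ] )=[ - 78, - 72.47, - 71, - 65, - 51, - 27.73,  -  15,  -  77/19, - 3,9/2,14,46,47,55.05 ]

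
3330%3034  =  296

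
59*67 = 3953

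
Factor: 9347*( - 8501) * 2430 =-193084998210= - 2^1*3^5*5^1*13^1*719^1*8501^1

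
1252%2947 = 1252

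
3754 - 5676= -1922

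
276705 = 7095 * 39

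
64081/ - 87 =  - 737 + 38/87 = - 736.56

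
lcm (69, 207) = 207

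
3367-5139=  - 1772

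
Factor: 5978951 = 11^1*17^1*31973^1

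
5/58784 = 5/58784 = 0.00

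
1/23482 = 1/23482=0.00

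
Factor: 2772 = 2^2*3^2*7^1*11^1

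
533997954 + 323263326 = 857261280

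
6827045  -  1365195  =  5461850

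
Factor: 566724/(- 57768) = -569/58 = - 2^( - 1 )* 29^( - 1 )  *569^1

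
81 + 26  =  107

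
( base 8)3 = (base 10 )3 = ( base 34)3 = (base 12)3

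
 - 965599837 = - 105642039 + -859957798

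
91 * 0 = 0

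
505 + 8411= 8916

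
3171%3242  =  3171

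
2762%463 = 447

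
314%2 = 0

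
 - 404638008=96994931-501632939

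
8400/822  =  10+30/137 = 10.22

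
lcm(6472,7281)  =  58248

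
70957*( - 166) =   -  11778862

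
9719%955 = 169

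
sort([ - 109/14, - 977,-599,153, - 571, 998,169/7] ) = [ - 977, - 599, - 571,-109/14, 169/7,153, 998 ] 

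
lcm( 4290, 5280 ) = 68640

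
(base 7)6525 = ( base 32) 28I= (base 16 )912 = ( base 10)2322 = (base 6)14430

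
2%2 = 0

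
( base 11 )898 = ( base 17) 3C4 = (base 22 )24j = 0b10000110011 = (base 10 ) 1075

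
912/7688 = 114/961 = 0.12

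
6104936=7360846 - 1255910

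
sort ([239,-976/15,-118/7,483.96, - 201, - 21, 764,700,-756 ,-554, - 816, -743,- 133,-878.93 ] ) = [-878.93, - 816  , - 756, - 743,-554, - 201, - 133,-976/15,-21, - 118/7,239, 483.96,700,764 ]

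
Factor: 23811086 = 2^1*13^3*5419^1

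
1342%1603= 1342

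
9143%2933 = 344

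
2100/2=1050 = 1050.00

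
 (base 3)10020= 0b1010111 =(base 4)1113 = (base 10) 87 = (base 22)3L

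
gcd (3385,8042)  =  1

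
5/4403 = 5/4403=0.00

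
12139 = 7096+5043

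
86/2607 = 86/2607 = 0.03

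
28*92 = 2576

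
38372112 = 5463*7024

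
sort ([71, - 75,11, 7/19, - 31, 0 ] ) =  [ -75, - 31, 0, 7/19, 11,71]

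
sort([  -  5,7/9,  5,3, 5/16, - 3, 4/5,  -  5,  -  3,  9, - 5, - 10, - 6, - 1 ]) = [ - 10,  -  6, -5,  -  5, - 5, - 3 , - 3,-1 , 5/16, 7/9,  4/5,  3, 5, 9]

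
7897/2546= 7897/2546 = 3.10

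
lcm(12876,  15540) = 450660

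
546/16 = 273/8 = 34.12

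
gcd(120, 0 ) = 120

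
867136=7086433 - 6219297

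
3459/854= 3459/854=4.05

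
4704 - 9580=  - 4876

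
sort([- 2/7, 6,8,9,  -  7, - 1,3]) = [-7,-1, -2/7, 3, 6 , 8,  9] 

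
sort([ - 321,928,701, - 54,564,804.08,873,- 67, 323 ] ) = [ - 321, - 67, - 54,323,564,  701,  804.08,873, 928]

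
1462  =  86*17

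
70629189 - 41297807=29331382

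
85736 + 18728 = 104464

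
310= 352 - 42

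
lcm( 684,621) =47196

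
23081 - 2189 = 20892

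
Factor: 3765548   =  2^2*547^1 * 1721^1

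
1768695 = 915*1933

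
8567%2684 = 515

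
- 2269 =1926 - 4195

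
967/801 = 967/801=1.21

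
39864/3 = 13288=13288.00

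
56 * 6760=378560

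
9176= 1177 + 7999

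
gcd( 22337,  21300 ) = 1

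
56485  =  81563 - 25078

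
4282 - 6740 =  - 2458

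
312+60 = 372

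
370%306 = 64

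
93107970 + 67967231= 161075201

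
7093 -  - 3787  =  10880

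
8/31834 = 4/15917 = 0.00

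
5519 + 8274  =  13793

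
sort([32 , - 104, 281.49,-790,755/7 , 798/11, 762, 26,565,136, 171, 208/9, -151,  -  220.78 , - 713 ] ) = [ - 790, - 713, - 220.78, - 151, - 104, 208/9, 26 , 32, 798/11, 755/7, 136 , 171,281.49, 565, 762] 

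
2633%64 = 9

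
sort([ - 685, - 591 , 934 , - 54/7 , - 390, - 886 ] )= [ - 886, - 685, - 591, - 390, - 54/7, 934 ]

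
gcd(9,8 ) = 1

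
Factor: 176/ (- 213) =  - 2^4*3^( - 1)*11^1*71^(-1) 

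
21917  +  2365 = 24282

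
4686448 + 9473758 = 14160206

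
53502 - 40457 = 13045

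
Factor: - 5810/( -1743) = 2^1 * 3^(-1)*5^1 = 10/3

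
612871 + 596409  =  1209280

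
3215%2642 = 573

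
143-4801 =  - 4658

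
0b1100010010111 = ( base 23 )BKG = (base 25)a1k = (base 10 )6295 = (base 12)3787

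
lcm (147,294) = 294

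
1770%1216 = 554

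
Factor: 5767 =73^1*79^1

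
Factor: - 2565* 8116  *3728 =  - 77607789120 = -2^6*3^3  *5^1*19^1*233^1*2029^1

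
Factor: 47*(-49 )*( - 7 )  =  16121 = 7^3  *  47^1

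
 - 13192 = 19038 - 32230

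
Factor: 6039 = 3^2 * 11^1 * 61^1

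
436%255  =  181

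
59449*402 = 23898498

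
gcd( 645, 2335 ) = 5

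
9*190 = 1710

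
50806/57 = 891+1/3 = 891.33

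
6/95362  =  3/47681 = 0.00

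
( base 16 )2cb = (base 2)1011001011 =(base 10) 715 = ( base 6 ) 3151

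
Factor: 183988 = 2^2*7^1 * 6571^1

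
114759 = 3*38253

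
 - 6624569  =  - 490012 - 6134557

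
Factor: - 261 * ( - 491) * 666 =2^1*3^4*29^1*37^1 * 491^1= 85348566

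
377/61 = 377/61 = 6.18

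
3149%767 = 81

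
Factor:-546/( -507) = 2^1*7^1*13^(  -  1 ) = 14/13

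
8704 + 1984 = 10688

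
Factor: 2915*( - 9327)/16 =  - 27188205/16= - 2^( - 4 )*3^1 * 5^1*11^1*53^1*3109^1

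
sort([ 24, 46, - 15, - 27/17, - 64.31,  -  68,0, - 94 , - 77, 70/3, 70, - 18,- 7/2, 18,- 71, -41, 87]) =[  -  94, - 77, - 71, - 68,  -  64.31, - 41,- 18, -15,- 7/2, - 27/17, 0,18,70/3,24,46,70, 87] 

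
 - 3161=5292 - 8453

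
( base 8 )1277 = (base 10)703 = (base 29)O7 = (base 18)231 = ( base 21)1CA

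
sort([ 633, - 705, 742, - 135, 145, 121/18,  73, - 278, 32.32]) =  [  -  705,  -  278, - 135,121/18,32.32, 73 , 145,633, 742]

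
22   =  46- 24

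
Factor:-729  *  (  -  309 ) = 225261 = 3^7*103^1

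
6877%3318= 241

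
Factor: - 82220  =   - 2^2*5^1*4111^1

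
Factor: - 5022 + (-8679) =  - 13701 = - 3^1*4567^1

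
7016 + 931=7947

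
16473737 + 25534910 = 42008647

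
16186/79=16186/79= 204.89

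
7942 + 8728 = 16670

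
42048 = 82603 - 40555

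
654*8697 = 5687838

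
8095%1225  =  745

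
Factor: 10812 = 2^2*3^1*17^1*53^1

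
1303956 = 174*7494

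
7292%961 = 565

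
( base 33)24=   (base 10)70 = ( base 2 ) 1000110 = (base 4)1012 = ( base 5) 240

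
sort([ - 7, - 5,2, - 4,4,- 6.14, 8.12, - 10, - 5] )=[ - 10, - 7, - 6.14, - 5, - 5, - 4,2,4, 8.12]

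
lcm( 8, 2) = 8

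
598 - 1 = 597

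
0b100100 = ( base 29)17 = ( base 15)26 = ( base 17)22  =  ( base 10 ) 36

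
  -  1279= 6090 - 7369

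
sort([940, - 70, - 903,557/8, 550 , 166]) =[ - 903, - 70,  557/8, 166,550, 940]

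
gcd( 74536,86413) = 1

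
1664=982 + 682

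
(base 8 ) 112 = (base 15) 4e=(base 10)74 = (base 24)32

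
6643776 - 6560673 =83103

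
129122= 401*322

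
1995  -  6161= - 4166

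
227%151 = 76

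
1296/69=432/23 = 18.78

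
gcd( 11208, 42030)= 2802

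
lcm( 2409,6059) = 199947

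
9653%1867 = 318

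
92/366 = 46/183 = 0.25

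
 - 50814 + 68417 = 17603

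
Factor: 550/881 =2^1 * 5^2*11^1*881^(-1)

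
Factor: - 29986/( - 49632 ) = 2^(  -  4)*3^( - 1 )*29^1 = 29/48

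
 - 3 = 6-9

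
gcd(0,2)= 2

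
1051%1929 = 1051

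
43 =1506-1463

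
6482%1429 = 766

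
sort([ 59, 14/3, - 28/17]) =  [ - 28/17,14/3, 59]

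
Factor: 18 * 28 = 2^3*3^2*7^1=504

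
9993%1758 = 1203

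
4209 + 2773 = 6982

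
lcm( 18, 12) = 36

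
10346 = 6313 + 4033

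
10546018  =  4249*2482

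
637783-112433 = 525350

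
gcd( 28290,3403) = 41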